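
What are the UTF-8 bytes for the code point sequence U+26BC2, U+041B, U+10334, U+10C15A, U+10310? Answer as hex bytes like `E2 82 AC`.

U+26BC2: 4-byte form → F0 A6 AF 82.
U+041B: 2-byte form → D0 9B.
U+10334: 4-byte form → F0 90 8C B4.
U+10C15A: 4-byte form → F4 8C 85 9A.
U+10310: 4-byte form → F0 90 8C 90.
Concatenated (18 bytes): F0 A6 AF 82 D0 9B F0 90 8C B4 F4 8C 85 9A F0 90 8C 90.

F0 A6 AF 82 D0 9B F0 90 8C B4 F4 8C 85 9A F0 90 8C 90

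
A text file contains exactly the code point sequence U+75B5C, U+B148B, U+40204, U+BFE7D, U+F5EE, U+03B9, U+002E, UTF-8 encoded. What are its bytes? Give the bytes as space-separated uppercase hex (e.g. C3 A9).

U+75B5C: 4-byte form → F1 B5 AD 9C.
U+B148B: 4-byte form → F2 B1 92 8B.
U+40204: 4-byte form → F1 80 88 84.
U+BFE7D: 4-byte form → F2 BF B9 BD.
U+F5EE: 3-byte form → EF 97 AE.
U+03B9: 2-byte form → CE B9.
U+002E: 1-byte form → 2E.
Concatenated (22 bytes): F1 B5 AD 9C F2 B1 92 8B F1 80 88 84 F2 BF B9 BD EF 97 AE CE B9 2E.

F1 B5 AD 9C F2 B1 92 8B F1 80 88 84 F2 BF B9 BD EF 97 AE CE B9 2E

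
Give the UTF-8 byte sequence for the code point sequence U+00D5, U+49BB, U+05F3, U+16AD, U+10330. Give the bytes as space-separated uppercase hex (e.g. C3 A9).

C3 95 E4 A6 BB D7 B3 E1 9A AD F0 90 8C B0

U+00D5: 2-byte form → C3 95.
U+49BB: 3-byte form → E4 A6 BB.
U+05F3: 2-byte form → D7 B3.
U+16AD: 3-byte form → E1 9A AD.
U+10330: 4-byte form → F0 90 8C B0.
Concatenated (14 bytes): C3 95 E4 A6 BB D7 B3 E1 9A AD F0 90 8C B0.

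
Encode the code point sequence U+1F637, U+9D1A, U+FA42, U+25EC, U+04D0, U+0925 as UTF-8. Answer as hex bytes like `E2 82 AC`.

U+1F637: 4-byte form → F0 9F 98 B7.
U+9D1A: 3-byte form → E9 B4 9A.
U+FA42: 3-byte form → EF A9 82.
U+25EC: 3-byte form → E2 97 AC.
U+04D0: 2-byte form → D3 90.
U+0925: 3-byte form → E0 A4 A5.
Concatenated (18 bytes): F0 9F 98 B7 E9 B4 9A EF A9 82 E2 97 AC D3 90 E0 A4 A5.

F0 9F 98 B7 E9 B4 9A EF A9 82 E2 97 AC D3 90 E0 A4 A5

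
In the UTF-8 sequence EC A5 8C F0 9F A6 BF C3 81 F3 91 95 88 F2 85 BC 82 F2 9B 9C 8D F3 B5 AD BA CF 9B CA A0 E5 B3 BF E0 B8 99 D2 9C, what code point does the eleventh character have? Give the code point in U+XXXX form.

Offset 0: leading byte 0xEC = 11101100 → 3-byte char #1 = EC A5 8C.
Offset 3: leading byte 0xF0 = 11110000 → 4-byte char #2 = F0 9F A6 BF.
Offset 7: leading byte 0xC3 = 11000011 → 2-byte char #3 = C3 81.
Offset 9: leading byte 0xF3 = 11110011 → 4-byte char #4 = F3 91 95 88.
Offset 13: leading byte 0xF2 = 11110010 → 4-byte char #5 = F2 85 BC 82.
Offset 17: leading byte 0xF2 = 11110010 → 4-byte char #6 = F2 9B 9C 8D.
Offset 21: leading byte 0xF3 = 11110011 → 4-byte char #7 = F3 B5 AD BA.
Offset 25: leading byte 0xCF = 11001111 → 2-byte char #8 = CF 9B.
Offset 27: leading byte 0xCA = 11001010 → 2-byte char #9 = CA A0.
Offset 29: leading byte 0xE5 = 11100101 → 3-byte char #10 = E5 B3 BF.
Offset 32: leading byte 0xE0 = 11100000 → 3-byte char #11 = E0 B8 99.
Leading byte 0xE0 = 11100000 matches 1110xxxx → 3-byte sequence.
Byte 1: 0xE0 = 11100000, payload 0000 (4 bits).
Byte 2: 0xB8 = 10111000 (10xxxxxx ✓), payload 111000.
Byte 3: 0x99 = 10011001 (10xxxxxx ✓), payload 011001.
Concatenate: 0000111000011001 = 0xE19 (16 bits → U+0E19).

U+0E19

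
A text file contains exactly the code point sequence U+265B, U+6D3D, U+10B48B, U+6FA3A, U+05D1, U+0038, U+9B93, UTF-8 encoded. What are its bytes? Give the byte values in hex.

U+265B: 3-byte form → E2 99 9B.
U+6D3D: 3-byte form → E6 B4 BD.
U+10B48B: 4-byte form → F4 8B 92 8B.
U+6FA3A: 4-byte form → F1 AF A8 BA.
U+05D1: 2-byte form → D7 91.
U+0038: 1-byte form → 38.
U+9B93: 3-byte form → E9 AE 93.
Concatenated (20 bytes): E2 99 9B E6 B4 BD F4 8B 92 8B F1 AF A8 BA D7 91 38 E9 AE 93.

E2 99 9B E6 B4 BD F4 8B 92 8B F1 AF A8 BA D7 91 38 E9 AE 93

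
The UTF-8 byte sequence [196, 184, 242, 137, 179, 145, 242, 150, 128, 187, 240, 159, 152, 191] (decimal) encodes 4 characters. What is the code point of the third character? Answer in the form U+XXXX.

Offset 0: leading byte 0xC4 = 11000100 → 2-byte char #1 = C4 B8.
Offset 2: leading byte 0xF2 = 11110010 → 4-byte char #2 = F2 89 B3 91.
Offset 6: leading byte 0xF2 = 11110010 → 4-byte char #3 = F2 96 80 BB.
Leading byte 0xF2 = 11110010 matches 11110xxx → 4-byte sequence.
Byte 1: 0xF2 = 11110010, payload 010 (3 bits).
Byte 2: 0x96 = 10010110 (10xxxxxx ✓), payload 010110.
Byte 3: 0x80 = 10000000 (10xxxxxx ✓), payload 000000.
Byte 4: 0xBB = 10111011 (10xxxxxx ✓), payload 111011.
Concatenate: 010010110000000111011 = 0x9603B (21 bits → U+9603B).

U+9603B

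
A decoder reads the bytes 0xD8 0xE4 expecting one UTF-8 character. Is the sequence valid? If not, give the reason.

invalid (non-continuation byte where continuation expected)

Leading byte 0xD8 = 11011000 → 2-byte form.
Byte 2 is 0xE4 = 11100100, which is not 10xxxxxx — expected a continuation byte.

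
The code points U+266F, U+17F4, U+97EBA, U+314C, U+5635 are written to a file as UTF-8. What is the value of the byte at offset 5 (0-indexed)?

U+266F → 3-byte form E2 99 AF at offsets 0–2.
U+17F4 → 3-byte form E1 9F B4 at offsets 3–5.
Offset 5 falls in char 2's range; it's byte 3 of E1 9F B4 = 0xB4.

0xB4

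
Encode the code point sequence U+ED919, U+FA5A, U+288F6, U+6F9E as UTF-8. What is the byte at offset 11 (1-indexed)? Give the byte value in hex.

0xB6

1-indexed offset 11 is 0-indexed offset 10.
U+ED919 → 4-byte form F3 AD A4 99 at offsets 0–3.
U+FA5A → 3-byte form EF A9 9A at offsets 4–6.
U+288F6 → 4-byte form F0 A8 A3 B6 at offsets 7–10.
Offset 10 falls in char 3's range; it's byte 4 of F0 A8 A3 B6 = 0xB6.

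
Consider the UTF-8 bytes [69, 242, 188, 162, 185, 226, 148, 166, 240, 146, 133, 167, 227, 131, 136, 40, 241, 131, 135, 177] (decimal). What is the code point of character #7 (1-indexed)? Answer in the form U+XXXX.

Offset 0: leading byte 0x45 = 01000101 → 1-byte char #1 = 45.
Offset 1: leading byte 0xF2 = 11110010 → 4-byte char #2 = F2 BC A2 B9.
Offset 5: leading byte 0xE2 = 11100010 → 3-byte char #3 = E2 94 A6.
Offset 8: leading byte 0xF0 = 11110000 → 4-byte char #4 = F0 92 85 A7.
Offset 12: leading byte 0xE3 = 11100011 → 3-byte char #5 = E3 83 88.
Offset 15: leading byte 0x28 = 00101000 → 1-byte char #6 = 28.
Offset 16: leading byte 0xF1 = 11110001 → 4-byte char #7 = F1 83 87 B1.
Leading byte 0xF1 = 11110001 matches 11110xxx → 4-byte sequence.
Byte 1: 0xF1 = 11110001, payload 001 (3 bits).
Byte 2: 0x83 = 10000011 (10xxxxxx ✓), payload 000011.
Byte 3: 0x87 = 10000111 (10xxxxxx ✓), payload 000111.
Byte 4: 0xB1 = 10110001 (10xxxxxx ✓), payload 110001.
Concatenate: 001000011000111110001 = 0x431F1 (21 bits → U+431F1).

U+431F1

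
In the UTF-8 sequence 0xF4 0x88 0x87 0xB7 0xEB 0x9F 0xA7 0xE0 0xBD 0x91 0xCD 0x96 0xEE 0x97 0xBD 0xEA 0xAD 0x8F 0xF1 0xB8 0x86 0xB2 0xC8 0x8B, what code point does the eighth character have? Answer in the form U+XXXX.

Offset 0: leading byte 0xF4 = 11110100 → 4-byte char #1 = F4 88 87 B7.
Offset 4: leading byte 0xEB = 11101011 → 3-byte char #2 = EB 9F A7.
Offset 7: leading byte 0xE0 = 11100000 → 3-byte char #3 = E0 BD 91.
Offset 10: leading byte 0xCD = 11001101 → 2-byte char #4 = CD 96.
Offset 12: leading byte 0xEE = 11101110 → 3-byte char #5 = EE 97 BD.
Offset 15: leading byte 0xEA = 11101010 → 3-byte char #6 = EA AD 8F.
Offset 18: leading byte 0xF1 = 11110001 → 4-byte char #7 = F1 B8 86 B2.
Offset 22: leading byte 0xC8 = 11001000 → 2-byte char #8 = C8 8B.
Leading byte 0xC8 = 11001000 matches 110xxxxx → 2-byte sequence.
Byte 1: 0xC8 = 11001000, payload 01000 (5 bits).
Byte 2: 0x8B = 10001011 (10xxxxxx ✓), payload 001011.
Concatenate: 01000001011 = 0x20B (11 bits → U+020B).

U+020B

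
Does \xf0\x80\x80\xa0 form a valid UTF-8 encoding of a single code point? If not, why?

Leading byte 0xF0 = 11110000 → 4-byte form.
Continuation bytes all match 10xxxxxx. Payload decodes to 0x20.
But 0x20 < 0x10000, the minimum for a 4-byte sequence — this is an overlong encoding.

invalid (overlong encoding)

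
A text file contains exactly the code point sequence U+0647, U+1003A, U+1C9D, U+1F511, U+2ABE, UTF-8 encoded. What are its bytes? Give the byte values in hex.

D9 87 F0 90 80 BA E1 B2 9D F0 9F 94 91 E2 AA BE

U+0647: 2-byte form → D9 87.
U+1003A: 4-byte form → F0 90 80 BA.
U+1C9D: 3-byte form → E1 B2 9D.
U+1F511: 4-byte form → F0 9F 94 91.
U+2ABE: 3-byte form → E2 AA BE.
Concatenated (16 bytes): D9 87 F0 90 80 BA E1 B2 9D F0 9F 94 91 E2 AA BE.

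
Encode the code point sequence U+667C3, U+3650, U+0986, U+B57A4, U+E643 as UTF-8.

F1 A6 9F 83 E3 99 90 E0 A6 86 F2 B5 9E A4 EE 99 83

U+667C3: 4-byte form → F1 A6 9F 83.
U+3650: 3-byte form → E3 99 90.
U+0986: 3-byte form → E0 A6 86.
U+B57A4: 4-byte form → F2 B5 9E A4.
U+E643: 3-byte form → EE 99 83.
Concatenated (17 bytes): F1 A6 9F 83 E3 99 90 E0 A6 86 F2 B5 9E A4 EE 99 83.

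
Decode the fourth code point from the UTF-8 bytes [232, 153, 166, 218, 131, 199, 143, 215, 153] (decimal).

U+05D9

Offset 0: leading byte 0xE8 = 11101000 → 3-byte char #1 = E8 99 A6.
Offset 3: leading byte 0xDA = 11011010 → 2-byte char #2 = DA 83.
Offset 5: leading byte 0xC7 = 11000111 → 2-byte char #3 = C7 8F.
Offset 7: leading byte 0xD7 = 11010111 → 2-byte char #4 = D7 99.
Leading byte 0xD7 = 11010111 matches 110xxxxx → 2-byte sequence.
Byte 1: 0xD7 = 11010111, payload 10111 (5 bits).
Byte 2: 0x99 = 10011001 (10xxxxxx ✓), payload 011001.
Concatenate: 10111011001 = 0x5D9 (11 bits → U+05D9).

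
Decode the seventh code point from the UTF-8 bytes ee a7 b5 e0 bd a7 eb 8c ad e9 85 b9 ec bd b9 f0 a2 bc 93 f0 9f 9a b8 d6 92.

Offset 0: leading byte 0xEE = 11101110 → 3-byte char #1 = EE A7 B5.
Offset 3: leading byte 0xE0 = 11100000 → 3-byte char #2 = E0 BD A7.
Offset 6: leading byte 0xEB = 11101011 → 3-byte char #3 = EB 8C AD.
Offset 9: leading byte 0xE9 = 11101001 → 3-byte char #4 = E9 85 B9.
Offset 12: leading byte 0xEC = 11101100 → 3-byte char #5 = EC BD B9.
Offset 15: leading byte 0xF0 = 11110000 → 4-byte char #6 = F0 A2 BC 93.
Offset 19: leading byte 0xF0 = 11110000 → 4-byte char #7 = F0 9F 9A B8.
Leading byte 0xF0 = 11110000 matches 11110xxx → 4-byte sequence.
Byte 1: 0xF0 = 11110000, payload 000 (3 bits).
Byte 2: 0x9F = 10011111 (10xxxxxx ✓), payload 011111.
Byte 3: 0x9A = 10011010 (10xxxxxx ✓), payload 011010.
Byte 4: 0xB8 = 10111000 (10xxxxxx ✓), payload 111000.
Concatenate: 000011111011010111000 = 0x1F6B8 (21 bits → U+1F6B8).

U+1F6B8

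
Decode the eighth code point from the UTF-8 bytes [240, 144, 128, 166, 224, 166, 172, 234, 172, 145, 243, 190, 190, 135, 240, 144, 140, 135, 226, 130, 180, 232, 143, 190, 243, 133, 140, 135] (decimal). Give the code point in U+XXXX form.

Offset 0: leading byte 0xF0 = 11110000 → 4-byte char #1 = F0 90 80 A6.
Offset 4: leading byte 0xE0 = 11100000 → 3-byte char #2 = E0 A6 AC.
Offset 7: leading byte 0xEA = 11101010 → 3-byte char #3 = EA AC 91.
Offset 10: leading byte 0xF3 = 11110011 → 4-byte char #4 = F3 BE BE 87.
Offset 14: leading byte 0xF0 = 11110000 → 4-byte char #5 = F0 90 8C 87.
Offset 18: leading byte 0xE2 = 11100010 → 3-byte char #6 = E2 82 B4.
Offset 21: leading byte 0xE8 = 11101000 → 3-byte char #7 = E8 8F BE.
Offset 24: leading byte 0xF3 = 11110011 → 4-byte char #8 = F3 85 8C 87.
Leading byte 0xF3 = 11110011 matches 11110xxx → 4-byte sequence.
Byte 1: 0xF3 = 11110011, payload 011 (3 bits).
Byte 2: 0x85 = 10000101 (10xxxxxx ✓), payload 000101.
Byte 3: 0x8C = 10001100 (10xxxxxx ✓), payload 001100.
Byte 4: 0x87 = 10000111 (10xxxxxx ✓), payload 000111.
Concatenate: 011000101001100000111 = 0xC5307 (21 bits → U+C5307).

U+C5307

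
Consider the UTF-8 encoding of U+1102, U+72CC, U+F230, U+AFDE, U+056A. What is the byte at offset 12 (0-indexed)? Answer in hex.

0xD5

U+1102 → 3-byte form E1 84 82 at offsets 0–2.
U+72CC → 3-byte form E7 8B 8C at offsets 3–5.
U+F230 → 3-byte form EF 88 B0 at offsets 6–8.
U+AFDE → 3-byte form EA BF 9E at offsets 9–11.
U+056A → 2-byte form D5 AA at offsets 12–13.
Offset 12 falls in char 5's range; it's byte 1 of D5 AA = 0xD5.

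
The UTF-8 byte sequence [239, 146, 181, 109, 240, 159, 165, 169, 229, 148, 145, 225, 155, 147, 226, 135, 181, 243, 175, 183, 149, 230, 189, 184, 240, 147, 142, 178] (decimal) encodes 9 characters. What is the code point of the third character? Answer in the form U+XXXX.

Offset 0: leading byte 0xEF = 11101111 → 3-byte char #1 = EF 92 B5.
Offset 3: leading byte 0x6D = 01101101 → 1-byte char #2 = 6D.
Offset 4: leading byte 0xF0 = 11110000 → 4-byte char #3 = F0 9F A5 A9.
Leading byte 0xF0 = 11110000 matches 11110xxx → 4-byte sequence.
Byte 1: 0xF0 = 11110000, payload 000 (3 bits).
Byte 2: 0x9F = 10011111 (10xxxxxx ✓), payload 011111.
Byte 3: 0xA5 = 10100101 (10xxxxxx ✓), payload 100101.
Byte 4: 0xA9 = 10101001 (10xxxxxx ✓), payload 101001.
Concatenate: 000011111100101101001 = 0x1F969 (21 bits → U+1F969).

U+1F969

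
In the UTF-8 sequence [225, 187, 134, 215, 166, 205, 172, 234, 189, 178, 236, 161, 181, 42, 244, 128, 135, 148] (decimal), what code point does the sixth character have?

Offset 0: leading byte 0xE1 = 11100001 → 3-byte char #1 = E1 BB 86.
Offset 3: leading byte 0xD7 = 11010111 → 2-byte char #2 = D7 A6.
Offset 5: leading byte 0xCD = 11001101 → 2-byte char #3 = CD AC.
Offset 7: leading byte 0xEA = 11101010 → 3-byte char #4 = EA BD B2.
Offset 10: leading byte 0xEC = 11101100 → 3-byte char #5 = EC A1 B5.
Offset 13: leading byte 0x2A = 00101010 → 1-byte char #6 = 2A.
Leading byte 0x2A = 00101010 matches 0xxxxxxx → 1-byte sequence.
Byte 1: 0x2A = 00101010, payload 0101010 (7 bits).
Concatenate: 0101010 = 0x2A (7 bits → U+002A).

U+002A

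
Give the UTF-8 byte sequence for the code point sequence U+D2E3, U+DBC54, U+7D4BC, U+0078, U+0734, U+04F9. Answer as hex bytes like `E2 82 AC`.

U+D2E3: 3-byte form → ED 8B A3.
U+DBC54: 4-byte form → F3 9B B1 94.
U+7D4BC: 4-byte form → F1 BD 92 BC.
U+0078: 1-byte form → 78.
U+0734: 2-byte form → DC B4.
U+04F9: 2-byte form → D3 B9.
Concatenated (16 bytes): ED 8B A3 F3 9B B1 94 F1 BD 92 BC 78 DC B4 D3 B9.

ED 8B A3 F3 9B B1 94 F1 BD 92 BC 78 DC B4 D3 B9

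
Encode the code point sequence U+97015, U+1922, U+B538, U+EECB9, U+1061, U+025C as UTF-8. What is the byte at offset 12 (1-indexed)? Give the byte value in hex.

0xAE

1-indexed offset 12 is 0-indexed offset 11.
U+97015 → 4-byte form F2 97 80 95 at offsets 0–3.
U+1922 → 3-byte form E1 A4 A2 at offsets 4–6.
U+B538 → 3-byte form EB 94 B8 at offsets 7–9.
U+EECB9 → 4-byte form F3 AE B2 B9 at offsets 10–13.
Offset 11 falls in char 4's range; it's byte 2 of F3 AE B2 B9 = 0xAE.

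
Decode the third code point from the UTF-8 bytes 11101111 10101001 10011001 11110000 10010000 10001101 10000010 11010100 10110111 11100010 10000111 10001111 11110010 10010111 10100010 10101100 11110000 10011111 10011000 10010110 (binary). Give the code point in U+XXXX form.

Offset 0: leading byte 0xEF = 11101111 → 3-byte char #1 = EF A9 99.
Offset 3: leading byte 0xF0 = 11110000 → 4-byte char #2 = F0 90 8D 82.
Offset 7: leading byte 0xD4 = 11010100 → 2-byte char #3 = D4 B7.
Leading byte 0xD4 = 11010100 matches 110xxxxx → 2-byte sequence.
Byte 1: 0xD4 = 11010100, payload 10100 (5 bits).
Byte 2: 0xB7 = 10110111 (10xxxxxx ✓), payload 110111.
Concatenate: 10100110111 = 0x537 (11 bits → U+0537).

U+0537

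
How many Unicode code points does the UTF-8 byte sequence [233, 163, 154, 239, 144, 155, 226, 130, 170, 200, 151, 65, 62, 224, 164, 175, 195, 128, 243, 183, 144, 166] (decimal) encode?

Byte at offset 0: 0xE9 = 11101001 → 3-byte char (#1). Advance 3.
Byte at offset 3: 0xEF = 11101111 → 3-byte char (#2). Advance 3.
Byte at offset 6: 0xE2 = 11100010 → 3-byte char (#3). Advance 3.
Byte at offset 9: 0xC8 = 11001000 → 2-byte char (#4). Advance 2.
Byte at offset 11: 0x41 = 01000001 → 1-byte char (#5). Advance 1.
Byte at offset 12: 0x3E = 00111110 → 1-byte char (#6). Advance 1.
Byte at offset 13: 0xE0 = 11100000 → 3-byte char (#7). Advance 3.
Byte at offset 16: 0xC3 = 11000011 → 2-byte char (#8). Advance 2.
Byte at offset 18: 0xF3 = 11110011 → 4-byte char (#9). Advance 4.
Reached end at offset 22 after 9 code points.

9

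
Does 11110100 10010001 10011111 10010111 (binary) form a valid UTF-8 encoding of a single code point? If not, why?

invalid (encodes a value above U+10FFFF)

Leading byte 0xF4 = 11110100 → 4-byte form.
Payload = 0x1117D7, which exceeds U+10FFFF, the maximum Unicode code point. (Leading bytes F5–FF, or F4 followed by ≥ 0x90, are invalid.)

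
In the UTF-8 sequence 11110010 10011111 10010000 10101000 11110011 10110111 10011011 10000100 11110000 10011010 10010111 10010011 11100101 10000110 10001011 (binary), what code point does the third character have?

Offset 0: leading byte 0xF2 = 11110010 → 4-byte char #1 = F2 9F 90 A8.
Offset 4: leading byte 0xF3 = 11110011 → 4-byte char #2 = F3 B7 9B 84.
Offset 8: leading byte 0xF0 = 11110000 → 4-byte char #3 = F0 9A 97 93.
Leading byte 0xF0 = 11110000 matches 11110xxx → 4-byte sequence.
Byte 1: 0xF0 = 11110000, payload 000 (3 bits).
Byte 2: 0x9A = 10011010 (10xxxxxx ✓), payload 011010.
Byte 3: 0x97 = 10010111 (10xxxxxx ✓), payload 010111.
Byte 4: 0x93 = 10010011 (10xxxxxx ✓), payload 010011.
Concatenate: 000011010010111010011 = 0x1A5D3 (21 bits → U+1A5D3).

U+1A5D3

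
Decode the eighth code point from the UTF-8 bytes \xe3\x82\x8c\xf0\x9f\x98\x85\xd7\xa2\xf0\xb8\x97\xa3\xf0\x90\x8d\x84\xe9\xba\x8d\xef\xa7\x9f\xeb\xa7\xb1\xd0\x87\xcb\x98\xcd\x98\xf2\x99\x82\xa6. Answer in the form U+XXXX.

U+B9F1

Offset 0: leading byte 0xE3 = 11100011 → 3-byte char #1 = E3 82 8C.
Offset 3: leading byte 0xF0 = 11110000 → 4-byte char #2 = F0 9F 98 85.
Offset 7: leading byte 0xD7 = 11010111 → 2-byte char #3 = D7 A2.
Offset 9: leading byte 0xF0 = 11110000 → 4-byte char #4 = F0 B8 97 A3.
Offset 13: leading byte 0xF0 = 11110000 → 4-byte char #5 = F0 90 8D 84.
Offset 17: leading byte 0xE9 = 11101001 → 3-byte char #6 = E9 BA 8D.
Offset 20: leading byte 0xEF = 11101111 → 3-byte char #7 = EF A7 9F.
Offset 23: leading byte 0xEB = 11101011 → 3-byte char #8 = EB A7 B1.
Leading byte 0xEB = 11101011 matches 1110xxxx → 3-byte sequence.
Byte 1: 0xEB = 11101011, payload 1011 (4 bits).
Byte 2: 0xA7 = 10100111 (10xxxxxx ✓), payload 100111.
Byte 3: 0xB1 = 10110001 (10xxxxxx ✓), payload 110001.
Concatenate: 1011100111110001 = 0xB9F1 (16 bits → U+B9F1).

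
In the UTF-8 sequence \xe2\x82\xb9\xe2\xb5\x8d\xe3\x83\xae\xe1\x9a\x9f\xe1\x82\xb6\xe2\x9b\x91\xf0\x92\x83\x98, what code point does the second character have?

Offset 0: leading byte 0xE2 = 11100010 → 3-byte char #1 = E2 82 B9.
Offset 3: leading byte 0xE2 = 11100010 → 3-byte char #2 = E2 B5 8D.
Leading byte 0xE2 = 11100010 matches 1110xxxx → 3-byte sequence.
Byte 1: 0xE2 = 11100010, payload 0010 (4 bits).
Byte 2: 0xB5 = 10110101 (10xxxxxx ✓), payload 110101.
Byte 3: 0x8D = 10001101 (10xxxxxx ✓), payload 001101.
Concatenate: 0010110101001101 = 0x2D4D (16 bits → U+2D4D).

U+2D4D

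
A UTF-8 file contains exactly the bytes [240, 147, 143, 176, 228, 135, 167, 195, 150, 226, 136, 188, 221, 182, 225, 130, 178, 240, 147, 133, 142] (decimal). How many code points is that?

Byte at offset 0: 0xF0 = 11110000 → 4-byte char (#1). Advance 4.
Byte at offset 4: 0xE4 = 11100100 → 3-byte char (#2). Advance 3.
Byte at offset 7: 0xC3 = 11000011 → 2-byte char (#3). Advance 2.
Byte at offset 9: 0xE2 = 11100010 → 3-byte char (#4). Advance 3.
Byte at offset 12: 0xDD = 11011101 → 2-byte char (#5). Advance 2.
Byte at offset 14: 0xE1 = 11100001 → 3-byte char (#6). Advance 3.
Byte at offset 17: 0xF0 = 11110000 → 4-byte char (#7). Advance 4.
Reached end at offset 21 after 7 code points.

7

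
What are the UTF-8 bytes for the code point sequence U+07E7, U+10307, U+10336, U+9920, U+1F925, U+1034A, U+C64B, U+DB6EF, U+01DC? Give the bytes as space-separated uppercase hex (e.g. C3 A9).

U+07E7: 2-byte form → DF A7.
U+10307: 4-byte form → F0 90 8C 87.
U+10336: 4-byte form → F0 90 8C B6.
U+9920: 3-byte form → E9 A4 A0.
U+1F925: 4-byte form → F0 9F A4 A5.
U+1034A: 4-byte form → F0 90 8D 8A.
U+C64B: 3-byte form → EC 99 8B.
U+DB6EF: 4-byte form → F3 9B 9B AF.
U+01DC: 2-byte form → C7 9C.
Concatenated (30 bytes): DF A7 F0 90 8C 87 F0 90 8C B6 E9 A4 A0 F0 9F A4 A5 F0 90 8D 8A EC 99 8B F3 9B 9B AF C7 9C.

DF A7 F0 90 8C 87 F0 90 8C B6 E9 A4 A0 F0 9F A4 A5 F0 90 8D 8A EC 99 8B F3 9B 9B AF C7 9C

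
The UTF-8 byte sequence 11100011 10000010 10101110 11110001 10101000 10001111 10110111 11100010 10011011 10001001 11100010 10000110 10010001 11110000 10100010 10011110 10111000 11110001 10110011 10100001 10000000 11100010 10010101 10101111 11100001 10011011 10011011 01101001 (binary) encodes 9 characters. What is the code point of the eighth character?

U+16DB

Offset 0: leading byte 0xE3 = 11100011 → 3-byte char #1 = E3 82 AE.
Offset 3: leading byte 0xF1 = 11110001 → 4-byte char #2 = F1 A8 8F B7.
Offset 7: leading byte 0xE2 = 11100010 → 3-byte char #3 = E2 9B 89.
Offset 10: leading byte 0xE2 = 11100010 → 3-byte char #4 = E2 86 91.
Offset 13: leading byte 0xF0 = 11110000 → 4-byte char #5 = F0 A2 9E B8.
Offset 17: leading byte 0xF1 = 11110001 → 4-byte char #6 = F1 B3 A1 80.
Offset 21: leading byte 0xE2 = 11100010 → 3-byte char #7 = E2 95 AF.
Offset 24: leading byte 0xE1 = 11100001 → 3-byte char #8 = E1 9B 9B.
Leading byte 0xE1 = 11100001 matches 1110xxxx → 3-byte sequence.
Byte 1: 0xE1 = 11100001, payload 0001 (4 bits).
Byte 2: 0x9B = 10011011 (10xxxxxx ✓), payload 011011.
Byte 3: 0x9B = 10011011 (10xxxxxx ✓), payload 011011.
Concatenate: 0001011011011011 = 0x16DB (16 bits → U+16DB).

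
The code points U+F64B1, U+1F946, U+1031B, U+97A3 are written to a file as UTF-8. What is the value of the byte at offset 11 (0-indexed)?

0x9B

U+F64B1 → 4-byte form F3 B6 92 B1 at offsets 0–3.
U+1F946 → 4-byte form F0 9F A5 86 at offsets 4–7.
U+1031B → 4-byte form F0 90 8C 9B at offsets 8–11.
Offset 11 falls in char 3's range; it's byte 4 of F0 90 8C 9B = 0x9B.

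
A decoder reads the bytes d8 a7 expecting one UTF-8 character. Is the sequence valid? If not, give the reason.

Leading byte 0xD8 = 11011000 → 2-byte form.
Continuation bytes 0xA7=10100111 all match 10xxxxxx.
Decoded value 0x627 is ≥ 0x80 (shortest form) and not a surrogate.

valid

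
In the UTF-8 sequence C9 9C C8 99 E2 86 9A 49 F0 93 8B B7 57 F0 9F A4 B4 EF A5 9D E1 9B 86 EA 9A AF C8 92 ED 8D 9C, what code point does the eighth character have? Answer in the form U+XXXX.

Offset 0: leading byte 0xC9 = 11001001 → 2-byte char #1 = C9 9C.
Offset 2: leading byte 0xC8 = 11001000 → 2-byte char #2 = C8 99.
Offset 4: leading byte 0xE2 = 11100010 → 3-byte char #3 = E2 86 9A.
Offset 7: leading byte 0x49 = 01001001 → 1-byte char #4 = 49.
Offset 8: leading byte 0xF0 = 11110000 → 4-byte char #5 = F0 93 8B B7.
Offset 12: leading byte 0x57 = 01010111 → 1-byte char #6 = 57.
Offset 13: leading byte 0xF0 = 11110000 → 4-byte char #7 = F0 9F A4 B4.
Offset 17: leading byte 0xEF = 11101111 → 3-byte char #8 = EF A5 9D.
Leading byte 0xEF = 11101111 matches 1110xxxx → 3-byte sequence.
Byte 1: 0xEF = 11101111, payload 1111 (4 bits).
Byte 2: 0xA5 = 10100101 (10xxxxxx ✓), payload 100101.
Byte 3: 0x9D = 10011101 (10xxxxxx ✓), payload 011101.
Concatenate: 1111100101011101 = 0xF95D (16 bits → U+F95D).

U+F95D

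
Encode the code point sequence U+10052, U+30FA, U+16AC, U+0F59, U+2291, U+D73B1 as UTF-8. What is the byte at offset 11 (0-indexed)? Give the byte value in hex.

U+10052 → 4-byte form F0 90 81 92 at offsets 0–3.
U+30FA → 3-byte form E3 83 BA at offsets 4–6.
U+16AC → 3-byte form E1 9A AC at offsets 7–9.
U+0F59 → 3-byte form E0 BD 99 at offsets 10–12.
Offset 11 falls in char 4's range; it's byte 2 of E0 BD 99 = 0xBD.

0xBD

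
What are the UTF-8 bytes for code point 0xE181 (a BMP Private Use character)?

EE 86 81

U+E181 = 0xE181 = 57729 decimal. In range U+0800–U+FFFF → 3-byte form: 1110xxxx 10xxxxxx 10xxxxxx.
Binary (16 bits): 1110000110000001.
Split 4+6+6: 1110 | 000110 | 000001.
Byte 1: 11101110 = 0xEE.
Byte 2: 10000110 = 0x86.
Byte 3: 10000001 = 0x81.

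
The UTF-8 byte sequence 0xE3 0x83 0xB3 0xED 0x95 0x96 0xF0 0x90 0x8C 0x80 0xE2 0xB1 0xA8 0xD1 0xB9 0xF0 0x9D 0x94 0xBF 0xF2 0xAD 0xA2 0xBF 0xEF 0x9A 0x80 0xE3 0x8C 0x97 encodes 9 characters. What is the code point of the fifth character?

U+0479

Offset 0: leading byte 0xE3 = 11100011 → 3-byte char #1 = E3 83 B3.
Offset 3: leading byte 0xED = 11101101 → 3-byte char #2 = ED 95 96.
Offset 6: leading byte 0xF0 = 11110000 → 4-byte char #3 = F0 90 8C 80.
Offset 10: leading byte 0xE2 = 11100010 → 3-byte char #4 = E2 B1 A8.
Offset 13: leading byte 0xD1 = 11010001 → 2-byte char #5 = D1 B9.
Leading byte 0xD1 = 11010001 matches 110xxxxx → 2-byte sequence.
Byte 1: 0xD1 = 11010001, payload 10001 (5 bits).
Byte 2: 0xB9 = 10111001 (10xxxxxx ✓), payload 111001.
Concatenate: 10001111001 = 0x479 (11 bits → U+0479).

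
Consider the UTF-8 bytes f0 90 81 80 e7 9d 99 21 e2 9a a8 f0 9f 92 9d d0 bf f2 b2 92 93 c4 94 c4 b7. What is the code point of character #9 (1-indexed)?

U+0137

Offset 0: leading byte 0xF0 = 11110000 → 4-byte char #1 = F0 90 81 80.
Offset 4: leading byte 0xE7 = 11100111 → 3-byte char #2 = E7 9D 99.
Offset 7: leading byte 0x21 = 00100001 → 1-byte char #3 = 21.
Offset 8: leading byte 0xE2 = 11100010 → 3-byte char #4 = E2 9A A8.
Offset 11: leading byte 0xF0 = 11110000 → 4-byte char #5 = F0 9F 92 9D.
Offset 15: leading byte 0xD0 = 11010000 → 2-byte char #6 = D0 BF.
Offset 17: leading byte 0xF2 = 11110010 → 4-byte char #7 = F2 B2 92 93.
Offset 21: leading byte 0xC4 = 11000100 → 2-byte char #8 = C4 94.
Offset 23: leading byte 0xC4 = 11000100 → 2-byte char #9 = C4 B7.
Leading byte 0xC4 = 11000100 matches 110xxxxx → 2-byte sequence.
Byte 1: 0xC4 = 11000100, payload 00100 (5 bits).
Byte 2: 0xB7 = 10110111 (10xxxxxx ✓), payload 110111.
Concatenate: 00100110111 = 0x137 (11 bits → U+0137).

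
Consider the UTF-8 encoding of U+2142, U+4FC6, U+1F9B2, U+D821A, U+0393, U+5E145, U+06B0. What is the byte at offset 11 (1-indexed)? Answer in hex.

1-indexed offset 11 is 0-indexed offset 10.
U+2142 → 3-byte form E2 85 82 at offsets 0–2.
U+4FC6 → 3-byte form E4 BF 86 at offsets 3–5.
U+1F9B2 → 4-byte form F0 9F A6 B2 at offsets 6–9.
U+D821A → 4-byte form F3 98 88 9A at offsets 10–13.
Offset 10 falls in char 4's range; it's byte 1 of F3 98 88 9A = 0xF3.

0xF3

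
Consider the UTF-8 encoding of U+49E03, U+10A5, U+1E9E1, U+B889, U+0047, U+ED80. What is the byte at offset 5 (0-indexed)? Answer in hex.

U+49E03 → 4-byte form F1 89 B8 83 at offsets 0–3.
U+10A5 → 3-byte form E1 82 A5 at offsets 4–6.
Offset 5 falls in char 2's range; it's byte 2 of E1 82 A5 = 0x82.

0x82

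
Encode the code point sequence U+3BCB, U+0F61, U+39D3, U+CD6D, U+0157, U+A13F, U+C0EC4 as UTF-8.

E3 AF 8B E0 BD A1 E3 A7 93 EC B5 AD C5 97 EA 84 BF F3 80 BB 84

U+3BCB: 3-byte form → E3 AF 8B.
U+0F61: 3-byte form → E0 BD A1.
U+39D3: 3-byte form → E3 A7 93.
U+CD6D: 3-byte form → EC B5 AD.
U+0157: 2-byte form → C5 97.
U+A13F: 3-byte form → EA 84 BF.
U+C0EC4: 4-byte form → F3 80 BB 84.
Concatenated (21 bytes): E3 AF 8B E0 BD A1 E3 A7 93 EC B5 AD C5 97 EA 84 BF F3 80 BB 84.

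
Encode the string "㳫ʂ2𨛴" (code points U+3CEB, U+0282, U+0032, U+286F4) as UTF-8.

E3 B3 AB CA 82 32 F0 A8 9B B4

U+3CEB: 3-byte form → E3 B3 AB.
U+0282: 2-byte form → CA 82.
U+0032: 1-byte form → 32.
U+286F4: 4-byte form → F0 A8 9B B4.
Concatenated (10 bytes): E3 B3 AB CA 82 32 F0 A8 9B B4.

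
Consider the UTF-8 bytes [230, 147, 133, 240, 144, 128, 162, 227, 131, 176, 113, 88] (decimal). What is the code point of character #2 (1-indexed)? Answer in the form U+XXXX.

Offset 0: leading byte 0xE6 = 11100110 → 3-byte char #1 = E6 93 85.
Offset 3: leading byte 0xF0 = 11110000 → 4-byte char #2 = F0 90 80 A2.
Leading byte 0xF0 = 11110000 matches 11110xxx → 4-byte sequence.
Byte 1: 0xF0 = 11110000, payload 000 (3 bits).
Byte 2: 0x90 = 10010000 (10xxxxxx ✓), payload 010000.
Byte 3: 0x80 = 10000000 (10xxxxxx ✓), payload 000000.
Byte 4: 0xA2 = 10100010 (10xxxxxx ✓), payload 100010.
Concatenate: 000010000000000100010 = 0x10022 (21 bits → U+10022).

U+10022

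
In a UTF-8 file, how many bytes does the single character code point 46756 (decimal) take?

3

U+B6A4 = 0xB6A4. UTF-8 uses 1 byte below 0x80, 2 below 0x800, 3 below 0x10000, 4 up to 0x10FFFF. 0xB6A4 is in U+0800–U+FFFF → 3 bytes.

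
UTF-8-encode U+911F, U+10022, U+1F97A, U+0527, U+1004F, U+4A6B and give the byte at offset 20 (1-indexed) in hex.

1-indexed offset 20 is 0-indexed offset 19.
U+911F → 3-byte form E9 84 9F at offsets 0–2.
U+10022 → 4-byte form F0 90 80 A2 at offsets 3–6.
U+1F97A → 4-byte form F0 9F A5 BA at offsets 7–10.
U+0527 → 2-byte form D4 A7 at offsets 11–12.
U+1004F → 4-byte form F0 90 81 8F at offsets 13–16.
U+4A6B → 3-byte form E4 A9 AB at offsets 17–19.
Offset 19 falls in char 6's range; it's byte 3 of E4 A9 AB = 0xAB.

0xAB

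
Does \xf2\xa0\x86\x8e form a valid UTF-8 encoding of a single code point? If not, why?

Leading byte 0xF2 = 11110010 → 4-byte form.
Continuation bytes 0xA0=10100000, 0x86=10000110, 0x8E=10001110 all match 10xxxxxx.
Decoded value 0xA018E is ≥ 0x10000 (shortest form) and not a surrogate.

valid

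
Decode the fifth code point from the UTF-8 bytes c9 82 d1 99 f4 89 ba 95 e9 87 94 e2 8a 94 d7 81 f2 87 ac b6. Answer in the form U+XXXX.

U+2294

Offset 0: leading byte 0xC9 = 11001001 → 2-byte char #1 = C9 82.
Offset 2: leading byte 0xD1 = 11010001 → 2-byte char #2 = D1 99.
Offset 4: leading byte 0xF4 = 11110100 → 4-byte char #3 = F4 89 BA 95.
Offset 8: leading byte 0xE9 = 11101001 → 3-byte char #4 = E9 87 94.
Offset 11: leading byte 0xE2 = 11100010 → 3-byte char #5 = E2 8A 94.
Leading byte 0xE2 = 11100010 matches 1110xxxx → 3-byte sequence.
Byte 1: 0xE2 = 11100010, payload 0010 (4 bits).
Byte 2: 0x8A = 10001010 (10xxxxxx ✓), payload 001010.
Byte 3: 0x94 = 10010100 (10xxxxxx ✓), payload 010100.
Concatenate: 0010001010010100 = 0x2294 (16 bits → U+2294).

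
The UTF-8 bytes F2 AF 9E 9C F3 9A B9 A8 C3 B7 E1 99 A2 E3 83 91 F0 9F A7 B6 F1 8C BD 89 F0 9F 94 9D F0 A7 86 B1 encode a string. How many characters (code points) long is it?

9

Byte at offset 0: 0xF2 = 11110010 → 4-byte char (#1). Advance 4.
Byte at offset 4: 0xF3 = 11110011 → 4-byte char (#2). Advance 4.
Byte at offset 8: 0xC3 = 11000011 → 2-byte char (#3). Advance 2.
Byte at offset 10: 0xE1 = 11100001 → 3-byte char (#4). Advance 3.
Byte at offset 13: 0xE3 = 11100011 → 3-byte char (#5). Advance 3.
Byte at offset 16: 0xF0 = 11110000 → 4-byte char (#6). Advance 4.
Byte at offset 20: 0xF1 = 11110001 → 4-byte char (#7). Advance 4.
Byte at offset 24: 0xF0 = 11110000 → 4-byte char (#8). Advance 4.
Byte at offset 28: 0xF0 = 11110000 → 4-byte char (#9). Advance 4.
Reached end at offset 32 after 9 code points.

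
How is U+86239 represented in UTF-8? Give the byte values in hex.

U+86239 = 0x86239 = 549433 decimal. In range U+10000–U+10FFFF → 4-byte form: 11110xxx 10xxxxxx 10xxxxxx 10xxxxxx.
Binary (21 bits): 010000110001000111001.
Split 3+6+6+6: 010 | 000110 | 001000 | 111001.
Byte 1: 11110010 = 0xF2.
Byte 2: 10000110 = 0x86.
Byte 3: 10001000 = 0x88.
Byte 4: 10111001 = 0xB9.

F2 86 88 B9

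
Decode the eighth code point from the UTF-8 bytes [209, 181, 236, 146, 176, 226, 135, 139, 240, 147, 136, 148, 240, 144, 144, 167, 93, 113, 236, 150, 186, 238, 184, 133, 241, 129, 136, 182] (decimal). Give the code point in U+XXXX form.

Offset 0: leading byte 0xD1 = 11010001 → 2-byte char #1 = D1 B5.
Offset 2: leading byte 0xEC = 11101100 → 3-byte char #2 = EC 92 B0.
Offset 5: leading byte 0xE2 = 11100010 → 3-byte char #3 = E2 87 8B.
Offset 8: leading byte 0xF0 = 11110000 → 4-byte char #4 = F0 93 88 94.
Offset 12: leading byte 0xF0 = 11110000 → 4-byte char #5 = F0 90 90 A7.
Offset 16: leading byte 0x5D = 01011101 → 1-byte char #6 = 5D.
Offset 17: leading byte 0x71 = 01110001 → 1-byte char #7 = 71.
Offset 18: leading byte 0xEC = 11101100 → 3-byte char #8 = EC 96 BA.
Leading byte 0xEC = 11101100 matches 1110xxxx → 3-byte sequence.
Byte 1: 0xEC = 11101100, payload 1100 (4 bits).
Byte 2: 0x96 = 10010110 (10xxxxxx ✓), payload 010110.
Byte 3: 0xBA = 10111010 (10xxxxxx ✓), payload 111010.
Concatenate: 1100010110111010 = 0xC5BA (16 bits → U+C5BA).

U+C5BA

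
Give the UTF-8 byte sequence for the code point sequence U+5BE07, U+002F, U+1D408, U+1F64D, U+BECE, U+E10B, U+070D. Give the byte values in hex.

U+5BE07: 4-byte form → F1 9B B8 87.
U+002F: 1-byte form → 2F.
U+1D408: 4-byte form → F0 9D 90 88.
U+1F64D: 4-byte form → F0 9F 99 8D.
U+BECE: 3-byte form → EB BB 8E.
U+E10B: 3-byte form → EE 84 8B.
U+070D: 2-byte form → DC 8D.
Concatenated (21 bytes): F1 9B B8 87 2F F0 9D 90 88 F0 9F 99 8D EB BB 8E EE 84 8B DC 8D.

F1 9B B8 87 2F F0 9D 90 88 F0 9F 99 8D EB BB 8E EE 84 8B DC 8D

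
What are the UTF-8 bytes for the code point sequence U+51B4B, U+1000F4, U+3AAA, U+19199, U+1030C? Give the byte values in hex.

U+51B4B: 4-byte form → F1 91 AD 8B.
U+1000F4: 4-byte form → F4 80 83 B4.
U+3AAA: 3-byte form → E3 AA AA.
U+19199: 4-byte form → F0 99 86 99.
U+1030C: 4-byte form → F0 90 8C 8C.
Concatenated (19 bytes): F1 91 AD 8B F4 80 83 B4 E3 AA AA F0 99 86 99 F0 90 8C 8C.

F1 91 AD 8B F4 80 83 B4 E3 AA AA F0 99 86 99 F0 90 8C 8C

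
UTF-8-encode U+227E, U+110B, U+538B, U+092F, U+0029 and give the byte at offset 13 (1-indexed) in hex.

0x29

1-indexed offset 13 is 0-indexed offset 12.
U+227E → 3-byte form E2 89 BE at offsets 0–2.
U+110B → 3-byte form E1 84 8B at offsets 3–5.
U+538B → 3-byte form E5 8E 8B at offsets 6–8.
U+092F → 3-byte form E0 A4 AF at offsets 9–11.
U+0029 → 1-byte form 29 at offsets 12–12.
Offset 12 falls in char 5's range; it's byte 1 of 29 = 0x29.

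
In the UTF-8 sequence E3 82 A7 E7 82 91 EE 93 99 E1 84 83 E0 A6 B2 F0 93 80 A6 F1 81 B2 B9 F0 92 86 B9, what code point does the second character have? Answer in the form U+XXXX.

Offset 0: leading byte 0xE3 = 11100011 → 3-byte char #1 = E3 82 A7.
Offset 3: leading byte 0xE7 = 11100111 → 3-byte char #2 = E7 82 91.
Leading byte 0xE7 = 11100111 matches 1110xxxx → 3-byte sequence.
Byte 1: 0xE7 = 11100111, payload 0111 (4 bits).
Byte 2: 0x82 = 10000010 (10xxxxxx ✓), payload 000010.
Byte 3: 0x91 = 10010001 (10xxxxxx ✓), payload 010001.
Concatenate: 0111000010010001 = 0x7091 (16 bits → U+7091).

U+7091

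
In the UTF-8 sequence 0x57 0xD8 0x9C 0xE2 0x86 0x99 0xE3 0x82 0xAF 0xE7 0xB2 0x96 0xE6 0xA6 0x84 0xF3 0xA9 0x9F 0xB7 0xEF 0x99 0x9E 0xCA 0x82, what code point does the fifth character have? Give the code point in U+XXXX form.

U+7C96

Offset 0: leading byte 0x57 = 01010111 → 1-byte char #1 = 57.
Offset 1: leading byte 0xD8 = 11011000 → 2-byte char #2 = D8 9C.
Offset 3: leading byte 0xE2 = 11100010 → 3-byte char #3 = E2 86 99.
Offset 6: leading byte 0xE3 = 11100011 → 3-byte char #4 = E3 82 AF.
Offset 9: leading byte 0xE7 = 11100111 → 3-byte char #5 = E7 B2 96.
Leading byte 0xE7 = 11100111 matches 1110xxxx → 3-byte sequence.
Byte 1: 0xE7 = 11100111, payload 0111 (4 bits).
Byte 2: 0xB2 = 10110010 (10xxxxxx ✓), payload 110010.
Byte 3: 0x96 = 10010110 (10xxxxxx ✓), payload 010110.
Concatenate: 0111110010010110 = 0x7C96 (16 bits → U+7C96).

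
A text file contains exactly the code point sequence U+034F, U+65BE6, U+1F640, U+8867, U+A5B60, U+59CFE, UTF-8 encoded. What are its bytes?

CD 8F F1 A5 AF A6 F0 9F 99 80 E8 A1 A7 F2 A5 AD A0 F1 99 B3 BE

U+034F: 2-byte form → CD 8F.
U+65BE6: 4-byte form → F1 A5 AF A6.
U+1F640: 4-byte form → F0 9F 99 80.
U+8867: 3-byte form → E8 A1 A7.
U+A5B60: 4-byte form → F2 A5 AD A0.
U+59CFE: 4-byte form → F1 99 B3 BE.
Concatenated (21 bytes): CD 8F F1 A5 AF A6 F0 9F 99 80 E8 A1 A7 F2 A5 AD A0 F1 99 B3 BE.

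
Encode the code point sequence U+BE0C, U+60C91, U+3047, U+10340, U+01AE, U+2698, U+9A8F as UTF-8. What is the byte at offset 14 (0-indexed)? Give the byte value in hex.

U+BE0C → 3-byte form EB B8 8C at offsets 0–2.
U+60C91 → 4-byte form F1 A0 B2 91 at offsets 3–6.
U+3047 → 3-byte form E3 81 87 at offsets 7–9.
U+10340 → 4-byte form F0 90 8D 80 at offsets 10–13.
U+01AE → 2-byte form C6 AE at offsets 14–15.
Offset 14 falls in char 5's range; it's byte 1 of C6 AE = 0xC6.

0xC6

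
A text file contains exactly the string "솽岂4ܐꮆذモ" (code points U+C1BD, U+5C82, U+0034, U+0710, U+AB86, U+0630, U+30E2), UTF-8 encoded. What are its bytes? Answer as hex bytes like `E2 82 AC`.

EC 86 BD E5 B2 82 34 DC 90 EA AE 86 D8 B0 E3 83 A2

U+C1BD: 3-byte form → EC 86 BD.
U+5C82: 3-byte form → E5 B2 82.
U+0034: 1-byte form → 34.
U+0710: 2-byte form → DC 90.
U+AB86: 3-byte form → EA AE 86.
U+0630: 2-byte form → D8 B0.
U+30E2: 3-byte form → E3 83 A2.
Concatenated (17 bytes): EC 86 BD E5 B2 82 34 DC 90 EA AE 86 D8 B0 E3 83 A2.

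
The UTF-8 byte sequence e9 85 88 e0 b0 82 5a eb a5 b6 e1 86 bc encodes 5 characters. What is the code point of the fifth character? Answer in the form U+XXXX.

U+11BC

Offset 0: leading byte 0xE9 = 11101001 → 3-byte char #1 = E9 85 88.
Offset 3: leading byte 0xE0 = 11100000 → 3-byte char #2 = E0 B0 82.
Offset 6: leading byte 0x5A = 01011010 → 1-byte char #3 = 5A.
Offset 7: leading byte 0xEB = 11101011 → 3-byte char #4 = EB A5 B6.
Offset 10: leading byte 0xE1 = 11100001 → 3-byte char #5 = E1 86 BC.
Leading byte 0xE1 = 11100001 matches 1110xxxx → 3-byte sequence.
Byte 1: 0xE1 = 11100001, payload 0001 (4 bits).
Byte 2: 0x86 = 10000110 (10xxxxxx ✓), payload 000110.
Byte 3: 0xBC = 10111100 (10xxxxxx ✓), payload 111100.
Concatenate: 0001000110111100 = 0x11BC (16 bits → U+11BC).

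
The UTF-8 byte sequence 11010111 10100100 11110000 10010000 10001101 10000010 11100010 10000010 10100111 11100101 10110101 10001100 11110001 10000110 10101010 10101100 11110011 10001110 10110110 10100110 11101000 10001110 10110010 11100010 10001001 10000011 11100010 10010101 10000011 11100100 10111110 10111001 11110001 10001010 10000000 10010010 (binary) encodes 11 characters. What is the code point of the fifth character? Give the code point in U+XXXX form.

U+46AAC

Offset 0: leading byte 0xD7 = 11010111 → 2-byte char #1 = D7 A4.
Offset 2: leading byte 0xF0 = 11110000 → 4-byte char #2 = F0 90 8D 82.
Offset 6: leading byte 0xE2 = 11100010 → 3-byte char #3 = E2 82 A7.
Offset 9: leading byte 0xE5 = 11100101 → 3-byte char #4 = E5 B5 8C.
Offset 12: leading byte 0xF1 = 11110001 → 4-byte char #5 = F1 86 AA AC.
Leading byte 0xF1 = 11110001 matches 11110xxx → 4-byte sequence.
Byte 1: 0xF1 = 11110001, payload 001 (3 bits).
Byte 2: 0x86 = 10000110 (10xxxxxx ✓), payload 000110.
Byte 3: 0xAA = 10101010 (10xxxxxx ✓), payload 101010.
Byte 4: 0xAC = 10101100 (10xxxxxx ✓), payload 101100.
Concatenate: 001000110101010101100 = 0x46AAC (21 bits → U+46AAC).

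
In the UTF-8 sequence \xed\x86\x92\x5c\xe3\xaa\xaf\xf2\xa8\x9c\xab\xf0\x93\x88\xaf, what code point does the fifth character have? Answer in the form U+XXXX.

Offset 0: leading byte 0xED = 11101101 → 3-byte char #1 = ED 86 92.
Offset 3: leading byte 0x5C = 01011100 → 1-byte char #2 = 5C.
Offset 4: leading byte 0xE3 = 11100011 → 3-byte char #3 = E3 AA AF.
Offset 7: leading byte 0xF2 = 11110010 → 4-byte char #4 = F2 A8 9C AB.
Offset 11: leading byte 0xF0 = 11110000 → 4-byte char #5 = F0 93 88 AF.
Leading byte 0xF0 = 11110000 matches 11110xxx → 4-byte sequence.
Byte 1: 0xF0 = 11110000, payload 000 (3 bits).
Byte 2: 0x93 = 10010011 (10xxxxxx ✓), payload 010011.
Byte 3: 0x88 = 10001000 (10xxxxxx ✓), payload 001000.
Byte 4: 0xAF = 10101111 (10xxxxxx ✓), payload 101111.
Concatenate: 000010011001000101111 = 0x1322F (21 bits → U+1322F).

U+1322F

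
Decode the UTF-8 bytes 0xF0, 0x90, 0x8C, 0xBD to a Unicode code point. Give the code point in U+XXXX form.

Leading byte 0xF0 = 11110000 matches 11110xxx → 4-byte sequence.
Byte 1: 0xF0 = 11110000, payload 000 (3 bits).
Byte 2: 0x90 = 10010000 (10xxxxxx ✓), payload 010000.
Byte 3: 0x8C = 10001100 (10xxxxxx ✓), payload 001100.
Byte 4: 0xBD = 10111101 (10xxxxxx ✓), payload 111101.
Concatenate: 000010000001100111101 = 0x1033D (21 bits → U+1033D).

U+1033D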